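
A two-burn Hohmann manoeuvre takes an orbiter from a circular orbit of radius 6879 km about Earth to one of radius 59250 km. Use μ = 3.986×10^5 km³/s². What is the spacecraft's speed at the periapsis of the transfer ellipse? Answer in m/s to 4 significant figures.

v = 10190 m/s

Transfer-ellipse semi-major axis a_t = (r₁ + r₂)/2 = (6879 + 59250)/2 = 33064.5 km.
At periapsis, r = 6879 km.
From the vis-viva equation, v = √[μ(2/r − 1/a_t)] = 10.19 km/s.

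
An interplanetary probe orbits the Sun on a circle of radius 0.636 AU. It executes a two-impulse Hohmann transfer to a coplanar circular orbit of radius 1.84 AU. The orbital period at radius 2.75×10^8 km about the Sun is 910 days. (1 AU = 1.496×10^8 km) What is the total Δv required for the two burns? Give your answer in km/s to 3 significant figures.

Δv = 14.4 km/s

From Kepler's third law T² = 4π²r³/μ at r = 2.75×10^8 km, T = 910 days = 910 × 86400 s = 7.8624×10^7 s: μ = 4π²r³/T² = 1.32815×10^11 km³/s².
In km: r₁ = 0.636 × 1.496×10^8 = 9.51456×10^7 km; r₂ = 1.84 × 1.496×10^8 = 2.75264×10^8 km.
Semi-major axis of the transfer orbit: a_t = (9.51456×10^7 + 2.75264×10^8)/2 = 1.852048×10^8 km.
At r₁ the circular-orbit speed is v₁ = √(μ/r₁) = 37.362 km/s.
On the transfer ellipse at r₁, v² = μ(2/r − 1/a) gives v_p = √[μ(2/r₁ − 1/a_t)] = 45.549 km/s.
First burn Δv₁ = |v_p − v₁| = 8.187 km/s.
Circular speed at r₂: v₂ = √(μ/r₂) = 21.966 km/s.
Transfer-orbit speed at r₂: v_a = √[μ(2/r₂ − 1/a_t)] = 15.744 km/s.
Second burn Δv₂ = |v₂ − v_a| = 6.222 km/s.
Δv = Δv₁ + Δv₂ = 8.187 + 6.222 = 14.41 km/s.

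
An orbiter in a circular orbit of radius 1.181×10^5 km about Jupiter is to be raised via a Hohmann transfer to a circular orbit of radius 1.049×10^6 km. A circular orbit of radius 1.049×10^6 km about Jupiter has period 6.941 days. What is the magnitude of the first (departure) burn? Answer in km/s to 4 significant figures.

From Kepler's third law T² = 4π²r³/μ at r = 1.049×10^6 km, T = 6.941 days = 6.941 × 86400 s = 5.997024×10^5 s: μ = 4π²r³/T² = 1.26711×10^8 km³/s².
Transfer-ellipse semi-major axis a_t = (r₁ + r₂)/2 = (1.181×10^5 + 1.049×10^6)/2 = 5.8355×10^5 km.
Circular speed at r = 1.181×10^5 km: v_c = √(μ/r) = 32.76 km/s.
Vis-viva on the transfer ellipse at r = 1.181×10^5 km gives v_t = √[μ(2/r − 1/a_t)] = 43.92 km/s.
Δv₁ = |v_t − v_c| = |43.92 − 32.76| = 11.16 km/s.

Δv₁ = 11.16 km/s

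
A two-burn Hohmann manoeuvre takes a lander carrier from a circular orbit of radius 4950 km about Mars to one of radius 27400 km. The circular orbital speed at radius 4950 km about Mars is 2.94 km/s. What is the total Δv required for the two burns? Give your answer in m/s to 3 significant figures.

From the circular-orbit relation v² = μ/r at r = 4950 km: μ = v²r = (2.94)² × 4950 = 42785.8 km³/s².
The Hohmann ellipse has a_t = (r₁ + r₂)/2 = 16175 km.
Circular speed at r₁: v₁ = √(μ/r₁) = √(42785.8/4950) = 2.9400 km/s.
Transfer-orbit speed at r₁ (vis-viva equation): v_p = √[μ(2/r₁ − 1/a_t)] = 3.8265 km/s.
First burn Δv₁ = |v_p − v₁| = 0.8865 km/s.
At r₂, v₂ = √(μ/r₂) = 1.2496 km/s.
Transfer-orbit speed at r₂: v_a = √[μ(2/r₂ − 1/a_t)] = 0.69128 km/s.
Second burn Δv₂ = |v₂ − v_a| = 0.5583 km/s.
Δv = Δv₁ + Δv₂ = 0.8865 + 0.5583 = 1.445 km/s.

Δv = 1440 m/s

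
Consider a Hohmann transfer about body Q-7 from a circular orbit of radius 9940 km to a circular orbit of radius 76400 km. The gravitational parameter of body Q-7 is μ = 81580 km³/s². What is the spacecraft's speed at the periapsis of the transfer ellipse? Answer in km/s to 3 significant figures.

The Hohmann ellipse has a_t = (r₁ + r₂)/2 = 43170 km.
At periapsis, r = 9940 km.
Vis-viva: v = √[μ(2/r − 1/a_t)] = √[81580 × (2/9940 − 1/43170)] = 3.811 km/s.

v = 3.81 km/s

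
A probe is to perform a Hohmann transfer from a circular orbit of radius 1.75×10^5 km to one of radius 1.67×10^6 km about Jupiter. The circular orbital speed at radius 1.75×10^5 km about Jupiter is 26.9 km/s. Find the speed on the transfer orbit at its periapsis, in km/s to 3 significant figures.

v = 36.2 km/s

From the circular-orbit relation v² = μ/r at r = 1.75×10^5 km: μ = v²r = (26.9)² × 1.75×10^5 = 1.26632×10^8 km³/s².
The Hohmann ellipse has a_t = (r₁ + r₂)/2 = 9.225×10^5 km.
The periapsis of the transfer ellipse is at r = 1.750×10^5 km.
From the vis-viva equation, v = √[μ(2/r − 1/a_t)] = 36.19 km/s.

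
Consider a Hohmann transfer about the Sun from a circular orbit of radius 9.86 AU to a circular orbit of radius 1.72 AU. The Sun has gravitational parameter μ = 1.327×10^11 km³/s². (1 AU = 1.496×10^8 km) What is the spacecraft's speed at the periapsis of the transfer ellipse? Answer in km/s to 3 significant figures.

In km: r₁ = 9.86 × 1.496×10^8 = 1.475056×10^9 km; r₂ = 1.72 × 1.496×10^8 = 2.57312×10^8 km.
Transfer-ellipse semi-major axis a_t = (r₁ + r₂)/2 = (1.475056×10^9 + 2.57312×10^8)/2 = 8.66184×10^8 km.
At periapsis, r = 2.57312×10^8 km.
Vis-viva: v = √[μ(2/r − 1/a_t)] = √[1.327×10^11 × (2/2.57312×10^8 − 1/8.66184×10^8)] = 29.63 km/s.

v = 29.6 km/s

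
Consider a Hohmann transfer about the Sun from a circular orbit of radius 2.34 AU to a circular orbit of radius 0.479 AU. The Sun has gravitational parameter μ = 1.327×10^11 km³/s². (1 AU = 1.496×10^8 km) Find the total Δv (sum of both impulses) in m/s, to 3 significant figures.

Δv = 20500 m/s

In km: r₁ = 2.34 × 1.496×10^8 = 3.50064×10^8 km; r₂ = 0.479 × 1.496×10^8 = 7.16584×10^7 km.
Transfer-ellipse semi-major axis a_t = (r₁ + r₂)/2 = (3.50064×10^8 + 7.16584×10^7)/2 = 2.108612×10^8 km.
At r₁ the circular-orbit speed is v₁ = √(μ/r₁) = 19.47 km/s.
Transfer-orbit speed at r₁ (vis-viva equation): v_a = √[μ(2/r₁ − 1/a_t)] = 11.35 km/s.
First burn Δv₁ = |v_a − v₁| = 8.120 km/s.
Circular speed at r₂: v₂ = √(μ/r₂) = 43.033 km/s.
Transfer-orbit speed at r₂: v_p = √[μ(2/r₂ − 1/a_t)] = 55.447 km/s.
Second burn Δv₂ = |v₂ − v_p| = 12.41 km/s.
Total Δv = Δv₁ + Δv₂ = 20.53 km/s.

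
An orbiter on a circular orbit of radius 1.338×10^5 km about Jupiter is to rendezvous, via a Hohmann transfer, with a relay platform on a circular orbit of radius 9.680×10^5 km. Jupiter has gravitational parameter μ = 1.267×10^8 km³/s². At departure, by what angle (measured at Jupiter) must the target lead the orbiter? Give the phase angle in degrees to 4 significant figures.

φ = 102.7°

The Hohmann ellipse has a_t = (r₁ + r₂)/2 = 5.509×10^5 km.
Transfer time t = π√(a_t³/μ) = 1.1412×10^5 s.
The target's mean motion on its circular orbit is ω₂ = √(μ/r₂³) = 1.1819×10^-5 rad/s.
Angle swept by the target during transfer: ω₂·t = 1.3488 rad = 77.28°.
Arrival is 180° from departure on the ellipse, so φ = 180° − 77.28° = 102.7°.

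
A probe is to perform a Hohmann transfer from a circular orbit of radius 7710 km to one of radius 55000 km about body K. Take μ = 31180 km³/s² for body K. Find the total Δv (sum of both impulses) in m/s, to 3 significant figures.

Transfer-ellipse semi-major axis a_t = (r₁ + r₂)/2 = (7710 + 55000)/2 = 31355 km.
Circular speed at r₁: v₁ = √(μ/r₁) = √(31180/7710) = 2.0110 km/s.
On the transfer ellipse at r₁, v² = μ(2/r − 1/a) gives v_p = √[μ(2/r₁ − 1/a_t)] = 2.6634 km/s.
First burn Δv₁ = |v_p − v₁| = 0.6524 km/s.
Circular speed at r₂: v₂ = √(μ/r₂) = 0.75293 km/s.
Transfer-orbit speed at r₂: v_a = √[μ(2/r₂ − 1/a_t)] = 0.37336 km/s.
Second burn Δv₂ = |v₂ − v_a| = 0.3796 km/s.
Total Δv = Δv₁ + Δv₂ = 1.032 km/s.

Δv = 1030 m/s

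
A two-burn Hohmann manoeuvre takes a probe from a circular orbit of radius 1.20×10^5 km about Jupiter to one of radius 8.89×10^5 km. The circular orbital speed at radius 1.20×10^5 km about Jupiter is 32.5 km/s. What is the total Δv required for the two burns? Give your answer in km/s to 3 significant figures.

Δv = 16.8 km/s

From the circular-orbit relation v² = μ/r at r = 1.20×10^5 km: μ = v²r = (32.5)² × 1.20×10^5 = 1.26750×10^8 km³/s².
The Hohmann ellipse has a_t = (r₁ + r₂)/2 = 5.045×10^5 km.
Circular speed at r₁: v₁ = √(μ/r₁) = √(1.26750×10^8/1.200×10^5) = 32.50 km/s.
Transfer-orbit speed at r₁ (v² = μ(2/r − 1/a)): v_p = √[μ(2/r₁ − 1/a_t)] = 43.14 km/s.
First burn Δv₁ = |v_p − v₁| = 10.64 km/s.
At r₂, v₂ = √(μ/r₂) = 11.94 km/s.
Transfer-orbit speed at r₂: v_a = √[μ(2/r₂ − 1/a_t)] = 5.823 km/s.
Second burn Δv₂ = |v₂ − v_a| = 6.117 km/s.
Δv = Δv₁ + Δv₂ = 10.64 + 6.117 = 16.76 km/s.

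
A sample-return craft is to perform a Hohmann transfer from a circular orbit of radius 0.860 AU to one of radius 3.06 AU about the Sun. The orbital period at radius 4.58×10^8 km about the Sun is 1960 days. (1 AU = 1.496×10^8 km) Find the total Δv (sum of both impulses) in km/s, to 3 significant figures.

Δv = 13.7 km/s

From Kepler's third law T² = 4π²r³/μ at r = 4.58×10^8 km, T = 1960 days = 1960 × 86400 s = 1.69344×10^8 s: μ = 4π²r³/T² = 1.32256×10^11 km³/s².
In km: r₁ = 0.860 × 1.496×10^8 = 1.28656×10^8 km; r₂ = 3.06 × 1.496×10^8 = 4.57776×10^8 km.
Transfer-ellipse semi-major axis a_t = (r₁ + r₂)/2 = (1.28656×10^8 + 4.57776×10^8)/2 = 2.93216×10^8 km.
Circular speed at r₁: v₁ = √(μ/r₁) = √(1.32256×10^11/1.28656×10^8) = 32.062 km/s.
On the transfer ellipse at r₁, v² = μ(2/r − 1/a) gives v_p = √[μ(2/r₁ − 1/a_t)] = 40.061 km/s.
First burn Δv₁ = |v_p − v₁| = 7.999 km/s.
Circular speed at r₂: v₂ = √(μ/r₂) = 16.997 km/s.
Transfer-orbit speed at r₂: v_a = √[μ(2/r₂ − 1/a_t)] = 11.259 km/s.
Second burn Δv₂ = |v₂ − v_a| = 5.738 km/s.
Δv = Δv₁ + Δv₂ = 7.999 + 5.738 = 13.74 km/s.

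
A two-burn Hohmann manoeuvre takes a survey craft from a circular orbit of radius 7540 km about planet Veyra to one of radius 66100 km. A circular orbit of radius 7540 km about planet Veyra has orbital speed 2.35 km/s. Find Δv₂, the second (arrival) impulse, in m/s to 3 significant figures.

Δv₂ = 435 m/s

From the circular-orbit relation v² = μ/r at r = 7540 km: μ = v²r = (2.35)² × 7540 = 41639.7 km³/s².
Semi-major axis of the transfer orbit: a_t = (7540 + 66100)/2 = 36820 km.
On the circular orbit at r = 66100 km, v_c = √(μ/r) = 0.7937 km/s.
Vis-viva on the transfer ellipse at r = 66100 km gives v_t = √[μ(2/r − 1/a_t)] = 0.3592 km/s.
Δv₂ = |v_t − v_c| = |0.3592 − 0.7937| = 0.4345 km/s.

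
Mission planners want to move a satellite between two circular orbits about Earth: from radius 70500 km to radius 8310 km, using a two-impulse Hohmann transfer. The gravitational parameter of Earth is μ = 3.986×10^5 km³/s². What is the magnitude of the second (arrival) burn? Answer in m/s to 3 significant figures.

Semi-major axis of the transfer orbit: a_t = (70500 + 8310)/2 = 39405 km.
On the circular orbit at r = 8310 km, v_c = √(μ/r) = 6.926 km/s.
Vis-viva on the transfer ellipse at r = 8310 km gives v_t = √[μ(2/r − 1/a_t)] = 9.264 km/s.
Δv₂ = |v_t − v_c| = |9.264 − 6.926| = 2.338 km/s.

Δv₂ = 2340 m/s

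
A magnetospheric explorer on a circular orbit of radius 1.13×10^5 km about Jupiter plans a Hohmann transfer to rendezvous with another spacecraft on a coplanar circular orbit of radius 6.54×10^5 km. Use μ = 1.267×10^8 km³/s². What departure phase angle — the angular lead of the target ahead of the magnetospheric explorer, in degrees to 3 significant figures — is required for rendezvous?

φ = 99.2°

Transfer-ellipse semi-major axis a_t = (r₁ + r₂)/2 = (1.130×10^5 + 6.540×10^5)/2 = 3.835×10^5 km.
Transfer time t = π√(a_t³/μ) = 66284 s.
Target angular speed ω₂ = √(μ/r₂³) = 2.1282×10^-5 rad/s.
Angle swept by the target during transfer: ω₂·t = 1.4107 rad = 80.83°.
The magnetospheric explorer traverses 180° on the transfer ellipse, so the target must lead by 180° − 80.83° = 99.2°.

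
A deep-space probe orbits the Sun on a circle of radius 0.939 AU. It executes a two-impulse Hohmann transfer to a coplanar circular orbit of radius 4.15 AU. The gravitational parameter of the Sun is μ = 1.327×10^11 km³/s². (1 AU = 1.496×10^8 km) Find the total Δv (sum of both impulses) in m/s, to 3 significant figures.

Δv = 14300 m/s

In km: r₁ = 0.939 × 1.496×10^8 = 1.404744×10^8 km; r₂ = 4.15 × 1.496×10^8 = 6.2084×10^8 km.
The Hohmann ellipse has a_t = (r₁ + r₂)/2 = 3.806572×10^8 km.
At r₁ the circular-orbit speed is v₁ = √(μ/r₁) = 30.735 km/s.
On the transfer ellipse at r₁, vis-viva gives v_p = √[μ(2/r₁ − 1/a_t)] = 39.252 km/s.
First burn Δv₁ = |v_p − v₁| = 8.517 km/s.
At r₂, v₂ = √(μ/r₂) = 14.62 km/s.
Transfer-orbit speed at r₂: v_a = √[μ(2/r₂ − 1/a_t)] = 8.881 km/s.
Second burn Δv₂ = |v₂ − v_a| = 5.739 km/s.
Total Δv = Δv₁ + Δv₂ = 14.26 km/s.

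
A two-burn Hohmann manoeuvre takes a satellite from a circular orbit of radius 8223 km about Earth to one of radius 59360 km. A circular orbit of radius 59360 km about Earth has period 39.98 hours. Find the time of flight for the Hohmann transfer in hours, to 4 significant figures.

From Kepler's third law T² = 4π²r³/μ at r = 59360 km, T = 39.98 hours = 39.98 × 3600 s = 1.43928×10^5 s: μ = 4π²r³/T² = 3.98612×10^5 km³/s².
The Hohmann ellipse has a_t = (r₁ + r₂)/2 = 33791.5 km.
Half the transfer-orbit period gives t = π√(a_t³/μ) = 30910 s.
Converting: 30910 s ÷ 3600 s/hour = 8.586 hours.

t = 8.586 hours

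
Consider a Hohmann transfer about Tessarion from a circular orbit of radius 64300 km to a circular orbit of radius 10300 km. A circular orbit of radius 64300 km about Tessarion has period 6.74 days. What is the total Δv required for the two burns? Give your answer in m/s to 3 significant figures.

Δv = 872 m/s

From Kepler's third law T² = 4π²r³/μ at r = 64300 km, T = 6.74 days = 6.74 × 86400 s = 5.82336×10^5 s: μ = 4π²r³/T² = 30948.9 km³/s².
Semi-major axis of the transfer orbit: a_t = (64300 + 10300)/2 = 37300 km.
At r₁ the circular-orbit speed is v₁ = √(μ/r₁) = 0.6938 km/s.
On the transfer ellipse at r₁, vis-viva equation gives v_a = √[μ(2/r₁ − 1/a_t)] = 0.3646 km/s.
First burn Δv₁ = |v_a − v₁| = 0.3292 km/s.
Circular speed at r₂: v₂ = √(μ/r₂) = 1.7334 km/s.
Transfer-orbit speed at r₂: v_p = √[μ(2/r₂ − 1/a_t)] = 2.2759 km/s.
Second burn Δv₂ = |v₂ − v_p| = 0.5425 km/s.
Total Δv = Δv₁ + Δv₂ = 0.8717 km/s.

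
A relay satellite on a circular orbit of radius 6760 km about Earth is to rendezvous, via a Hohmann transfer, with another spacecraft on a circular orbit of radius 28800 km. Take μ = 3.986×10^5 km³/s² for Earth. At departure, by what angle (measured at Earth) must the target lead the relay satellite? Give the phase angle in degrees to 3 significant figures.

The Hohmann ellipse has a_t = (r₁ + r₂)/2 = 17780 km.
The half-period of the transfer ellipse is t = π√(a_t³/μ) = 11797 s.
The target's mean motion on its circular orbit is ω₂ = √(μ/r₂³) = 1.2918×10^-4 rad/s.
Angle swept by the target during transfer: ω₂·t = 1.5239 rad = 87.31°.
The relay satellite traverses 180° on the transfer ellipse, so the target must lead by 180° − 87.31° = 92.7°.

φ = 92.7°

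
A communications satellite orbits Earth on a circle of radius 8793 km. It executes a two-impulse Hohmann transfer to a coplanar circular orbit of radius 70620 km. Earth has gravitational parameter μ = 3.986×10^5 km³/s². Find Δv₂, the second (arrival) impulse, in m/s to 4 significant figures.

The Hohmann ellipse has a_t = (r₁ + r₂)/2 = 39706.5 km.
Circular speed at r = 70620 km: v_c = √(μ/r) = 2.376 km/s.
Transfer-orbit speed at the same r (vis-viva, a = a_t): v_t = √[μ(2/r − 1/a_t)] = 1.118 km/s.
Δv₂ = |v_t − v_c| = |1.118 − 2.376| = 1.258 km/s.

Δv₂ = 1258 m/s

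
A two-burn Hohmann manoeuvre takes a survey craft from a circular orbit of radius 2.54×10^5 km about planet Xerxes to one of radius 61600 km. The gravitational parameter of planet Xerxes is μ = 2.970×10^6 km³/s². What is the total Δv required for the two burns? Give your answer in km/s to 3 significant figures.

The Hohmann ellipse has a_t = (r₁ + r₂)/2 = 1.578×10^5 km.
Circular speed at r₁: v₁ = √(μ/r₁) = √(2.970×10^6/2.540×10^5) = 3.419 km/s.
Transfer-orbit speed at r₁ (vis-viva equation): v_a = √[μ(2/r₁ − 1/a_t)] = 2.136 km/s.
First burn Δv₁ = |v_a − v₁| = 1.283 km/s.
At r₂, v₂ = √(μ/r₂) = 6.9437 km/s.
Transfer-orbit speed at r₂: v_p = √[μ(2/r₂ − 1/a_t)] = 8.8095 km/s.
Second burn Δv₂ = |v₂ − v_p| = 1.866 km/s.
Total Δv = Δv₁ + Δv₂ = 3.149 km/s.

Δv = 3.15 km/s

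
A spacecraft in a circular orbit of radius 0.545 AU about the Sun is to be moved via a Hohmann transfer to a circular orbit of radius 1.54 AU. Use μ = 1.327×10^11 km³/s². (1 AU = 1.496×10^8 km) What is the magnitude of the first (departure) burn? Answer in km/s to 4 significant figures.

Δv₁ = 8.690 km/s

In km: r₁ = 0.545 × 1.496×10^8 = 8.1532×10^7 km; r₂ = 1.54 × 1.496×10^8 = 2.30384×10^8 km.
The Hohmann ellipse has a_t = (r₁ + r₂)/2 = 1.55958×10^8 km.
On the circular orbit at r = 8.1532×10^7 km, v_c = √(μ/r) = 40.34 km/s.
Vis-viva on the transfer ellipse at r = 8.1532×10^7 km gives v_t = √[μ(2/r − 1/a_t)] = 49.03 km/s.
Δv₁ = |v_t − v_c| = |49.03 − 40.34| = 8.690 km/s.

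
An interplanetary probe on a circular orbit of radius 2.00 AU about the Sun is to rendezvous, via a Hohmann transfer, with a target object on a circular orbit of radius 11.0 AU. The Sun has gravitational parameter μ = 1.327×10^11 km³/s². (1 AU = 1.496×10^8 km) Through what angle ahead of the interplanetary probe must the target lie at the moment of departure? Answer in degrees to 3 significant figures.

In km: r₁ = 2.00 × 1.496×10^8 = 2.992×10^8 km; r₂ = 11.0 × 1.496×10^8 = 1.6456×10^9 km.
The Hohmann ellipse has a_t = (r₁ + r₂)/2 = 9.724×10^8 km.
The half-period of the transfer ellipse is t = π√(a_t³/μ) = 2.615×10^8 s.
Target angular speed ω₂ = √(μ/r₂³) = 5.457×10^-9 rad/s.
Angle swept by the target during transfer: ω₂·t = 1.427 rad = 81.76°.
Arrival is 180° from departure on the ellipse, so φ = 180° − 81.76° = 98.2°.

φ = 98.2°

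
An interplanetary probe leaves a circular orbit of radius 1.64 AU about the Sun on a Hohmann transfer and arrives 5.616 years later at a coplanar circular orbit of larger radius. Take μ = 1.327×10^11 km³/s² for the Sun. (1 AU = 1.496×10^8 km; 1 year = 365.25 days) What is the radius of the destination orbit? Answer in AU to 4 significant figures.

In km: r₁ = 1.64 × 1.496×10^8 = 2.45344×10^8 km.
Transfer time t = 5.616 years × 365.25 × 86400 s = 1.772274816×10^8 s, and t = π√(a_t³/μ).
So a_t = (μ t²/π²)^(1/3) = (1.327×10^11 × (1.772274816×10^8)² / π²)^(1/3) = 7.5026×10^8 km.
Since a_t = (r₁ + r₂)/2, r₂ = 2a_t − r₁ = 2×7.5026×10^8 − 2.45344×10^8 = 1.255176×10^9 km.
In AU: r₂ = 1.255176×10^9 / 1.496×10^8 = 8.390 AU.

r₂ = 8.390 AU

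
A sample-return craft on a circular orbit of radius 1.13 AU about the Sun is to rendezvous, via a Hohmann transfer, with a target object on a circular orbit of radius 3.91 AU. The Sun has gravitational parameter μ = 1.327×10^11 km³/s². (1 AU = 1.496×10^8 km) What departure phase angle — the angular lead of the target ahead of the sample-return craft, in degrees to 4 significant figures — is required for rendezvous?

φ = 86.87°

In km: r₁ = 1.13 × 1.496×10^8 = 1.69048×10^8 km; r₂ = 3.91 × 1.496×10^8 = 5.84936×10^8 km.
Transfer-ellipse semi-major axis a_t = (r₁ + r₂)/2 = (1.69048×10^8 + 5.84936×10^8)/2 = 3.76992×10^8 km.
The half-period of the transfer ellipse is t = π√(a_t³/μ) = 6.3127×10^7 s.
Target angular speed ω₂ = √(μ/r₂³) = 2.5750×10^-8 rad/s.
Angle swept by the target during transfer: ω₂·t = 1.6255 rad = 93.13°.
The sample-return craft traverses 180° on the transfer ellipse, so the target must lead by 180° − 93.13° = 86.87°.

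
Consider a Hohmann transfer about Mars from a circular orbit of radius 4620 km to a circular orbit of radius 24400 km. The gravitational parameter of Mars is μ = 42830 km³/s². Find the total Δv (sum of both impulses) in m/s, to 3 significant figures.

Δv = 1480 m/s

Transfer-ellipse semi-major axis a_t = (r₁ + r₂)/2 = (4620 + 24400)/2 = 14510 km.
At r₁ the circular-orbit speed is v₁ = √(μ/r₁) = 3.04476 km/s.
On the transfer ellipse at r₁, vis-viva gives v_p = √[μ(2/r₁ − 1/a_t)] = 3.94834 km/s.
First burn Δv₁ = |v_p − v₁| = 0.9036 km/s.
At r₂, v₂ = √(μ/r₂) = 1.3249 km/s.
Transfer-orbit speed at r₂: v_a = √[μ(2/r₂ − 1/a_t)] = 0.74760 km/s.
Second burn Δv₂ = |v₂ − v_a| = 0.5773 km/s.
Δv = Δv₁ + Δv₂ = 0.9036 + 0.5773 = 1.481 km/s.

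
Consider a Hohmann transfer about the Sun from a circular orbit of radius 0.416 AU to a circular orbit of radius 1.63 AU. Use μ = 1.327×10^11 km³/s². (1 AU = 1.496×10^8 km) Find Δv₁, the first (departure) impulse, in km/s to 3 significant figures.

In km: r₁ = 0.416 × 1.496×10^8 = 6.22336×10^7 km; r₂ = 1.63 × 1.496×10^8 = 2.43848×10^8 km.
The Hohmann ellipse has a_t = (r₁ + r₂)/2 = 1.530408×10^8 km.
On the circular orbit at r = 6.22336×10^7 km, v_c = √(μ/r) = 46.18 km/s.
Vis-viva on the transfer ellipse at r = 6.22336×10^7 km gives v_t = √[μ(2/r − 1/a_t)] = 58.29 km/s.
Δv₁ = |v_t − v_c| = |58.29 − 46.18| = 12.11 km/s.

Δv₁ = 12.1 km/s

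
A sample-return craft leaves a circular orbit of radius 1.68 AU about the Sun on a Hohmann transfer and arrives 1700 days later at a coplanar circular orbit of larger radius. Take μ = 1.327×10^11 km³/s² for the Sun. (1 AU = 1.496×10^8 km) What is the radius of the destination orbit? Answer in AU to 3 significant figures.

In km: r₁ = 1.68 × 1.496×10^8 = 2.51328×10^8 km.
Transfer time t = 1700 days = 1.4688×10^8 s, and t = π√(a_t³/μ).
So a_t = (μ t²/π²)^(1/3) = (1.327×10^11 × (1.4688×10^8)² / π²)^(1/3) = 6.6196×10^8 km.
Since a_t = (r₁ + r₂)/2, r₂ = 2a_t − r₁ = 2×6.6196×10^8 − 2.51328×10^8 = 1.072592×10^9 km.
In AU: r₂ = 1.072592×10^9 / 1.496×10^8 = 7.17 AU.

r₂ = 7.17 AU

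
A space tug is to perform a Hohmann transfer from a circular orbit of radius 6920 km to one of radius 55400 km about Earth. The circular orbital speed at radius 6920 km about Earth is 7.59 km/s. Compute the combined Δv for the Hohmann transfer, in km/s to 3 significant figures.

From the circular-orbit relation v² = μ/r at r = 6920 km: μ = v²r = (7.59)² × 6920 = 3.98648×10^5 km³/s².
The Hohmann ellipse has a_t = (r₁ + r₂)/2 = 31160 km.
Circular speed at r₁: v₁ = √(μ/r₁) = √(3.98648×10^5/6920) = 7.59000 km/s.
On the transfer ellipse at r₁, v² = μ(2/r − 1/a) gives v_p = √[μ(2/r₁ − 1/a_t)] = 10.1204 km/s.
First burn Δv₁ = |v_p − v₁| = 2.5304 km/s.
Circular speed at r₂: v₂ = √(μ/r₂) = 2.6825 km/s.
Transfer-orbit speed at r₂: v_a = √[μ(2/r₂ − 1/a_t)] = 1.2641 km/s.
Second burn Δv₂ = |v₂ − v_a| = 1.4184 km/s.
Total Δv = Δv₁ + Δv₂ = 3.949 km/s.

Δv = 3.95 km/s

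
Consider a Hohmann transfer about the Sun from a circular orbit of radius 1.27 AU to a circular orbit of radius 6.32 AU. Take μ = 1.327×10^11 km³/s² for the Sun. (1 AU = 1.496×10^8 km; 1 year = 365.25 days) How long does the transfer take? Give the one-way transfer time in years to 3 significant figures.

In km: r₁ = 1.27 × 1.496×10^8 = 1.89992×10^8 km; r₂ = 6.32 × 1.496×10^8 = 9.45472×10^8 km.
Transfer-ellipse semi-major axis a_t = (r₁ + r₂)/2 = (1.89992×10^8 + 9.45472×10^8)/2 = 5.67732×10^8 km.
By Kepler's third law the transfer-orbit period is T = 2π√(a_t³/μ), so t = T/2 = 1.167×10^8 s.
Converting: 1.167×10^8 s ÷ 3.15576×10^7 s/year (365.25 × 86400) = 3.70 years.

t = 3.70 years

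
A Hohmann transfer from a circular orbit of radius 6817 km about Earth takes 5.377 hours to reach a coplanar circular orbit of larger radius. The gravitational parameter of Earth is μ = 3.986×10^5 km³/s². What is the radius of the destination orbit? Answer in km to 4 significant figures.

Transfer time t = 5.377 hours = 19357.2 s, and t = π√(a_t³/μ).
So a_t = (μ t²/π²)^(1/3) = (3.986×10^5 × (19357.2)² / π²)^(1/3) = 24735 km.
Since a_t = (r₁ + r₂)/2, r₂ = 2a_t − r₁ = 2×24735 − 6817 = 42653 km.

r₂ = 42650 km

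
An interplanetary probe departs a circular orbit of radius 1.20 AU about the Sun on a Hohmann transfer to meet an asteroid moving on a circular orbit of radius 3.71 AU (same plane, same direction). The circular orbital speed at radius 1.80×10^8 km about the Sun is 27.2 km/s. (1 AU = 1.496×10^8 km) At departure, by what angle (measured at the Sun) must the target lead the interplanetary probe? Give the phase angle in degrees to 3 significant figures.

From the circular-orbit relation v² = μ/r at r = 1.80×10^8 km: μ = v²r = (27.2)² × 1.80×10^8 = 1.33171×10^11 km³/s².
In km: r₁ = 1.20 × 1.496×10^8 = 1.7952×10^8 km; r₂ = 3.71 × 1.496×10^8 = 5.55016×10^8 km.
The Hohmann ellipse has a_t = (r₁ + r₂)/2 = 3.67268×10^8 km.
Transfer time t = π√(a_t³/μ) = 6.059×10^7 s.
The target's mean motion on its circular orbit is ω₂ = √(μ/r₂³) = 2.791×10^-8 rad/s.
Angle swept by the target during transfer: ω₂·t = 1.691 rad = 96.89°.
Arrival is 180° from departure on the ellipse, so φ = 180° − 96.89° = 83.1°.

φ = 83.1°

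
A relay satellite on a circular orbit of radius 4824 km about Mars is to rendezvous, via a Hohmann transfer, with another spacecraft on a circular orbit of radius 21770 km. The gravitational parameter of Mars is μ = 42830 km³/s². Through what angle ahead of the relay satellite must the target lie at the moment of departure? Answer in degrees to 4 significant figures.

The Hohmann ellipse has a_t = (r₁ + r₂)/2 = 13297 km.
Transfer time t = π√(a_t³/μ) = 23275.9 s.
Target angular speed ω₂ = √(μ/r₂³) = 6.44297×10^-5 rad/s.
Angle swept by the target during transfer: ω₂·t = 1.49966 rad = 85.92°.
Arrival is 180° from departure on the ellipse, so φ = 180° − 85.92° = 94.08°.

φ = 94.08°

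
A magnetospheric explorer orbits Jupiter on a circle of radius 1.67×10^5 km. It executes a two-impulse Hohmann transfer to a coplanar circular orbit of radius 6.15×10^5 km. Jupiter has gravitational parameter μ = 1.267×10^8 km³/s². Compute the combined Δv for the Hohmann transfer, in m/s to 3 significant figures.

Δv = 12000 m/s

Transfer-ellipse semi-major axis a_t = (r₁ + r₂)/2 = (1.670×10^5 + 6.150×10^5)/2 = 3.910×10^5 km.
At r₁ the circular-orbit speed is v₁ = √(μ/r₁) = 27.54 km/s.
Transfer-orbit speed at r₁ (v² = μ(2/r − 1/a)): v_p = √[μ(2/r₁ − 1/a_t)] = 34.54 km/s.
First burn Δv₁ = |v_p − v₁| = 7.000 km/s.
Circular speed at r₂: v₂ = √(μ/r₂) = 14.353 km/s.
Transfer-orbit speed at r₂: v_a = √[μ(2/r₂ − 1/a_t)] = 9.3804 km/s.
Second burn Δv₂ = |v₂ − v_a| = 4.973 km/s.
Total Δv = Δv₁ + Δv₂ = 11.97 km/s.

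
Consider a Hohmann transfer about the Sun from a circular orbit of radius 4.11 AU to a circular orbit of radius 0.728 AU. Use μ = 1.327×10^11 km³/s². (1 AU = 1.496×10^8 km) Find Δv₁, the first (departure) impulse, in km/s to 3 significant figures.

Δv₁ = 6.63 km/s

In km: r₁ = 4.11 × 1.496×10^8 = 6.14856×10^8 km; r₂ = 0.728 × 1.496×10^8 = 1.089088×10^8 km.
Transfer-ellipse semi-major axis a_t = (r₁ + r₂)/2 = (6.14856×10^8 + 1.089088×10^8)/2 = 3.618824×10^8 km.
On the circular orbit at r = 6.14856×10^8 km, v_c = √(μ/r) = 14.691 km/s.
Vis-viva on the transfer ellipse at r = 6.14856×10^8 km gives v_t = √[μ(2/r − 1/a_t)] = 8.0593 km/s.
Δv₁ = |v_t − v_c| = |8.0593 − 14.691| = 6.632 km/s.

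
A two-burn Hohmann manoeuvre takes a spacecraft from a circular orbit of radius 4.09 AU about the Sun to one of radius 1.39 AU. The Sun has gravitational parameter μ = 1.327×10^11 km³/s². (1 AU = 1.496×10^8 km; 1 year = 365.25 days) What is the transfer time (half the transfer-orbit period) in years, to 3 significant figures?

t = 2.27 years

In km: r₁ = 4.09 × 1.496×10^8 = 6.11864×10^8 km; r₂ = 1.39 × 1.496×10^8 = 2.07944×10^8 km.
The Hohmann ellipse has a_t = (r₁ + r₂)/2 = 4.09904×10^8 km.
By Kepler's third law the transfer-orbit period is T = 2π√(a_t³/μ), so t = T/2 = 7.157×10^7 s.
Converting: 7.157×10^7 s ÷ 3.15576×10^7 s/year (365.25 × 86400) = 2.27 years.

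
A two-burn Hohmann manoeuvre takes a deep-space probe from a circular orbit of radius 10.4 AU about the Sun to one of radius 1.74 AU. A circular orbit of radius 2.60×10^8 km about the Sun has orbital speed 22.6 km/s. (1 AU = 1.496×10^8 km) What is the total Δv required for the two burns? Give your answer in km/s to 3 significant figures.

From the circular-orbit relation v² = μ/r at r = 2.60×10^8 km: μ = v²r = (22.6)² × 2.60×10^8 = 1.32798×10^11 km³/s².
In km: r₁ = 10.4 × 1.496×10^8 = 1.55584×10^9 km; r₂ = 1.74 × 1.496×10^8 = 2.60304×10^8 km.
Transfer-ellipse semi-major axis a_t = (r₁ + r₂)/2 = (1.55584×10^9 + 2.60304×10^8)/2 = 9.08072×10^8 km.
Circular speed at r₁: v₁ = √(μ/r₁) = √(1.32798×10^11/1.55584×10^9) = 9.2387 km/s.
On the transfer ellipse at r₁, vis-viva gives v_a = √[μ(2/r₁ − 1/a_t)] = 4.9464 km/s.
First burn Δv₁ = |v_a − v₁| = 4.292 km/s.
Circular speed at r₂: v₂ = √(μ/r₂) = 22.587 km/s.
Transfer-orbit speed at r₂: v_p = √[μ(2/r₂ − 1/a_t)] = 29.565 km/s.
Second burn Δv₂ = |v₂ − v_p| = 6.978 km/s.
Total Δv = Δv₁ + Δv₂ = 11.27 km/s.

Δv = 11.3 km/s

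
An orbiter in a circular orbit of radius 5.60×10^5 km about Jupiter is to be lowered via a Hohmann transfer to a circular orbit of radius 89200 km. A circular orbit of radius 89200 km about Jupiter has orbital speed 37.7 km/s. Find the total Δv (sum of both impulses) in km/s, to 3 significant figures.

From the circular-orbit relation v² = μ/r at r = 89200 km: μ = v²r = (37.7)² × 89200 = 1.26779×10^8 km³/s².
Transfer-ellipse semi-major axis a_t = (r₁ + r₂)/2 = (5.600×10^5 + 89200)/2 = 3.246×10^5 km.
Circular speed at r₁: v₁ = √(μ/r₁) = √(1.26779×10^8/5.600×10^5) = 15.0463 km/s.
Transfer-orbit speed at r₁ (vis-viva): v_a = √[μ(2/r₁ − 1/a_t)] = 7.88747 km/s.
First burn Δv₁ = |v_a − v₁| = 7.159 km/s.
At r₂, v₂ = √(μ/r₂) = 37.70 km/s.
Transfer-orbit speed at r₂: v_p = √[μ(2/r₂ − 1/a_t)] = 49.52 km/s.
Second burn Δv₂ = |v₂ − v_p| = 11.82 km/s.
Δv = Δv₁ + Δv₂ = 7.159 + 11.82 = 18.98 km/s.

Δv = 19.0 km/s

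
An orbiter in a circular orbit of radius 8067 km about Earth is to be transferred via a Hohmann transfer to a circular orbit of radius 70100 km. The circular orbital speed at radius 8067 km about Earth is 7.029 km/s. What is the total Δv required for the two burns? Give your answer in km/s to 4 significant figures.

Δv = 3.686 km/s

From the circular-orbit relation v² = μ/r at r = 8067 km: μ = v²r = (7.029)² × 8067 = 3.98565×10^5 km³/s².
Transfer-ellipse semi-major axis a_t = (r₁ + r₂)/2 = (8067 + 70100)/2 = 39083.5 km.
At r₁ the circular-orbit speed is v₁ = √(μ/r₁) = 7.029 km/s.
On the transfer ellipse at r₁, vis-viva equation gives v_p = √[μ(2/r₁ − 1/a_t)] = 9.414 km/s.
First burn Δv₁ = |v_p − v₁| = 2.385 km/s.
At r₂, v₂ = √(μ/r₂) = 2.384 km/s.
Transfer-orbit speed at r₂: v_a = √[μ(2/r₂ − 1/a_t)] = 1.083 km/s.
Second burn Δv₂ = |v₂ − v_a| = 1.301 km/s.
Δv = Δv₁ + Δv₂ = 2.385 + 1.301 = 3.686 km/s.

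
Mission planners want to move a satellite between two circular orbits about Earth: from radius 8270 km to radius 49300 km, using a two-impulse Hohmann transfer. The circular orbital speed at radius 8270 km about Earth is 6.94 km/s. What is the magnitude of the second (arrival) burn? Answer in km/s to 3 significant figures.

Δv₂ = 1.32 km/s

From the circular-orbit relation v² = μ/r at r = 8270 km: μ = v²r = (6.94)² × 8270 = 3.98313×10^5 km³/s².
The Hohmann ellipse has a_t = (r₁ + r₂)/2 = 28785 km.
Circular speed at r = 49300 km: v_c = √(μ/r) = 2.8424 km/s.
Vis-viva on the transfer ellipse at r = 49300 km gives v_t = √[μ(2/r − 1/a_t)] = 1.5236 km/s.
Δv₂ = |v_t − v_c| = |1.5236 − 2.8424| = 1.319 km/s.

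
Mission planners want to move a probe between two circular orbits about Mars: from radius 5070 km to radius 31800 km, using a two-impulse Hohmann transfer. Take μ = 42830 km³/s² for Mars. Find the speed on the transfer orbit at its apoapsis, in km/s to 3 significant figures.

v = 0.609 km/s

Transfer-ellipse semi-major axis a_t = (r₁ + r₂)/2 = (5070 + 31800)/2 = 18435 km.
At apoapsis, r = 31800 km.
Applying v² = μ(2/r − 1/a_t): v = 0.6086 km/s.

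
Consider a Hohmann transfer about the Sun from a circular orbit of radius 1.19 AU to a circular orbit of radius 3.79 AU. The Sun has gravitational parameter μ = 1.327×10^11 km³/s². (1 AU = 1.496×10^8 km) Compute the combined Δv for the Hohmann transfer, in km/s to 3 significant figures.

Δv = 11.1 km/s

In km: r₁ = 1.19 × 1.496×10^8 = 1.78024×10^8 km; r₂ = 3.79 × 1.496×10^8 = 5.66984×10^8 km.
Semi-major axis of the transfer orbit: a_t = (1.78024×10^8 + 5.66984×10^8)/2 = 3.72504×10^8 km.
At r₁ the circular-orbit speed is v₁ = √(μ/r₁) = 27.302 km/s.
On the transfer ellipse at r₁, v² = μ(2/r − 1/a) gives v_p = √[μ(2/r₁ − 1/a_t)] = 33.683 km/s.
First burn Δv₁ = |v_p − v₁| = 6.381 km/s.
Circular speed at r₂: v₂ = √(μ/r₂) = 15.2985 km/s.
Transfer-orbit speed at r₂: v_a = √[μ(2/r₂ − 1/a_t)] = 10.5761 km/s.
Second burn Δv₂ = |v₂ − v_a| = 4.722 km/s.
Total Δv = Δv₁ + Δv₂ = 11.10 km/s.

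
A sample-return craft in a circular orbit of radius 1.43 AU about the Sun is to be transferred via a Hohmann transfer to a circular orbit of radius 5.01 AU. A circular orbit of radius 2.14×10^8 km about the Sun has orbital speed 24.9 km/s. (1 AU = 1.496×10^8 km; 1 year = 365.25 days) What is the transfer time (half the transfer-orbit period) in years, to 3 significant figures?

From the circular-orbit relation v² = μ/r at r = 2.14×10^8 km: μ = v²r = (24.9)² × 2.14×10^8 = 1.32682×10^11 km³/s².
In km: r₁ = 1.43 × 1.496×10^8 = 2.13928×10^8 km; r₂ = 5.01 × 1.496×10^8 = 7.49496×10^8 km.
Semi-major axis of the transfer orbit: a_t = (2.13928×10^8 + 7.49496×10^8)/2 = 4.81712×10^8 km.
By Kepler's third law the transfer-orbit period is T = 2π√(a_t³/μ), so t = T/2 = 9.119×10^7 s.
Converting: 9.119×10^7 s ÷ 3.15576×10^7 s/year (365.25 × 86400) = 2.89 years.

t = 2.89 years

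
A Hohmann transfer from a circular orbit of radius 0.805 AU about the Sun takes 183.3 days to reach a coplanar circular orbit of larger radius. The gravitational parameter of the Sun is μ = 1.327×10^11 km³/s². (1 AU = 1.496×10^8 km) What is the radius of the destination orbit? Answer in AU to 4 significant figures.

r₂ = 1.200 AU

In km: r₁ = 0.805 × 1.496×10^8 = 1.20428×10^8 km.
Transfer time t = 183.3 days = 1.583712×10^7 s, and t = π√(a_t³/μ).
So a_t = (μ t²/π²)^(1/3) = (1.327×10^11 × (1.583712×10^7)² / π²)^(1/3) = 1.4996×10^8 km.
Since a_t = (r₁ + r₂)/2, r₂ = 2a_t − r₁ = 2×1.4996×10^8 − 1.20428×10^8 = 1.79492×10^8 km.
In AU: r₂ = 1.79492×10^8 / 1.496×10^8 = 1.200 AU.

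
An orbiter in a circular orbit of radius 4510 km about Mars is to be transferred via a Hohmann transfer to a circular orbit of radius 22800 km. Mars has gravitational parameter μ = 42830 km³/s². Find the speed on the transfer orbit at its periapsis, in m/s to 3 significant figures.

v = 3980 m/s

The Hohmann ellipse has a_t = (r₁ + r₂)/2 = 13655 km.
At periapsis, r = 4510 km.
Vis-viva: v = √[μ(2/r − 1/a_t)] = √[42830 × (2/4510 − 1/13655)] = 3.982 km/s.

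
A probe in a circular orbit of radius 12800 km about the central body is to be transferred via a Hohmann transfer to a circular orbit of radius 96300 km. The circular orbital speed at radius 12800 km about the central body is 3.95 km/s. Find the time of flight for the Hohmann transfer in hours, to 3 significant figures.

t = 24.9 hours

From the circular-orbit relation v² = μ/r at r = 12800 km: μ = v²r = (3.95)² × 12800 = 1.99712×10^5 km³/s².
Semi-major axis of the transfer orbit: a_t = (12800 + 96300)/2 = 54550 km.
Transfer time t = π√(a_t³/μ) = π√((54550)³ / 1.99712×10^5) = 89570 s.
Converting: 89570 s ÷ 3600 s/hour = 24.9 hours.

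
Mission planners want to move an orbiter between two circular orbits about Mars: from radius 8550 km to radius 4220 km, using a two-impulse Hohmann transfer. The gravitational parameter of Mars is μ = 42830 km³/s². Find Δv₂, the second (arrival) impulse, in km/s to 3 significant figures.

Δv₂ = 0.501 km/s

Transfer-ellipse semi-major axis a_t = (r₁ + r₂)/2 = (8550 + 4220)/2 = 6385 km.
Circular speed at r = 4220 km: v_c = √(μ/r) = 3.1858 km/s.
Transfer-orbit speed at the same r (vis-viva, a = a_t): v_t = √[μ(2/r − 1/a_t)] = 3.6866 km/s.
Δv₂ = |v_t − v_c| = |3.6866 − 3.1858| = 0.5008 km/s.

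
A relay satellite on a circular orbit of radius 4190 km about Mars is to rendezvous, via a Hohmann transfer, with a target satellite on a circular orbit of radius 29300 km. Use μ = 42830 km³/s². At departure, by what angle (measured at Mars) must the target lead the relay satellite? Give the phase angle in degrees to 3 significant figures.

Transfer-ellipse semi-major axis a_t = (r₁ + r₂)/2 = (4190 + 29300)/2 = 16745 km.
Transfer time t = π√(a_t³/μ) = 32893 s.
The target's mean motion on its circular orbit is ω₂ = √(μ/r₂³) = 4.1264×10^-5 rad/s.
Angle swept by the target during transfer: ω₂·t = 1.3573 rad = 77.77°.
The relay satellite traverses 180° on the transfer ellipse, so the target must lead by 180° − 77.77° = 102°.

φ = 102°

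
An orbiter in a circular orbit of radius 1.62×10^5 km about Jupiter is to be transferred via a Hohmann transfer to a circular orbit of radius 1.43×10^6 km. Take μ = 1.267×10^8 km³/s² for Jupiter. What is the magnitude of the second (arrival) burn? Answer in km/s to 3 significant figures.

Δv₂ = 5.17 km/s

The Hohmann ellipse has a_t = (r₁ + r₂)/2 = 7.960×10^5 km.
Circular speed at r = 1.430×10^6 km: v_c = √(μ/r) = 9.4128 km/s.
Vis-viva on the transfer ellipse at r = 1.430×10^6 km gives v_t = √[μ(2/r − 1/a_t)] = 4.2464 km/s.
Δv₂ = |v_t − v_c| = |4.2464 − 9.4128| = 5.166 km/s.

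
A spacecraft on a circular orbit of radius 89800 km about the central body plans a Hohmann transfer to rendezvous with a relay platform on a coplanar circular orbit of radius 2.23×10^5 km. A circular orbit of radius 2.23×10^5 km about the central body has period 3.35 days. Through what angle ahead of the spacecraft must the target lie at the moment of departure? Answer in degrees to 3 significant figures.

From Kepler's third law T² = 4π²r³/μ at r = 2.23×10^5 km, T = 3.35 days = 3.35 × 86400 s = 2.8944×10^5 s: μ = 4π²r³/T² = 5.22585×10^6 km³/s².
Semi-major axis of the transfer orbit: a_t = (89800 + 2.230×10^5)/2 = 1.564×10^5 km.
The half-period of the transfer ellipse is t = π√(a_t³/μ) = 85000 s.
The target's mean motion on its circular orbit is ω₂ = √(μ/r₂³) = 2.171×10^-5 rad/s.
Angle swept by the target during transfer: ω₂·t = 1.845 rad = 105.7°.
The spacecraft traverses 180° on the transfer ellipse, so the target must lead by 180° − 105.7° = 74.3°.

φ = 74.3°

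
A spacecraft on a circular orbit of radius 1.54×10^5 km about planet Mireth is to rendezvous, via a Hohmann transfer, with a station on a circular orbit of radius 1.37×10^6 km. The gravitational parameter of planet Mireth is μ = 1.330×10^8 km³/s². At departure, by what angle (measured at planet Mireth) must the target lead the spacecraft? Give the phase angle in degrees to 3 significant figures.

φ = 105°

The Hohmann ellipse has a_t = (r₁ + r₂)/2 = 7.620×10^5 km.
The half-period of the transfer ellipse is t = π√(a_t³/μ) = 1.812×10^5 s.
Target angular speed ω₂ = √(μ/r₂³) = 7.192×10^-6 rad/s.
Angle swept by the target during transfer: ω₂·t = 1.3032 rad = 74.67°.
The spacecraft traverses 180° on the transfer ellipse, so the target must lead by 180° − 74.67° = 105°.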